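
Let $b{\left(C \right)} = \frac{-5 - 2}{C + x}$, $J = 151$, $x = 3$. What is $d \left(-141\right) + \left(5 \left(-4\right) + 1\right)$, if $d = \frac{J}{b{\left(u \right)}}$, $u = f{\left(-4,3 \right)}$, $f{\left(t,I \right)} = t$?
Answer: $- \frac{21424}{7} \approx -3060.6$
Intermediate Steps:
$u = -4$
$b{\left(C \right)} = - \frac{7}{3 + C}$ ($b{\left(C \right)} = \frac{-5 - 2}{C + 3} = - \frac{7}{3 + C}$)
$d = \frac{151}{7}$ ($d = \frac{151}{\left(-7\right) \frac{1}{3 - 4}} = \frac{151}{\left(-7\right) \frac{1}{-1}} = \frac{151}{\left(-7\right) \left(-1\right)} = \frac{151}{7} \approx 21.571$)
$d \left(-141\right) + \left(5 \left(-4\right) + 1\right) = \frac{151}{7} \left(-141\right) + \left(5 \left(-4\right) + 1\right) = - \frac{21291}{7} + \left(-20 + 1\right) = - \frac{21291}{7} - 19 = - \frac{21424}{7}$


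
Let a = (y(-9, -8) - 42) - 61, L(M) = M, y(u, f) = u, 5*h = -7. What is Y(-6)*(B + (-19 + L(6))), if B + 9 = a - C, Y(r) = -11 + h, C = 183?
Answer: 19654/5 ≈ 3930.8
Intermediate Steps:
h = -7/5 (h = (⅕)*(-7) = -7/5 ≈ -1.4000)
a = -112 (a = (-9 - 42) - 61 = -51 - 61 = -112)
Y(r) = -62/5 (Y(r) = -11 - 7/5 = -62/5)
B = -304 (B = -9 + (-112 - 1*183) = -9 + (-112 - 183) = -9 - 295 = -304)
Y(-6)*(B + (-19 + L(6))) = -62*(-304 + (-19 + 6))/5 = -62*(-304 - 13)/5 = -62/5*(-317) = 19654/5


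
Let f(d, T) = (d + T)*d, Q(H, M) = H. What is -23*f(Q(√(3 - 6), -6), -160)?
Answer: 69 + 3680*I*√3 ≈ 69.0 + 6373.9*I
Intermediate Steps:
f(d, T) = d*(T + d) (f(d, T) = (T + d)*d = d*(T + d))
-23*f(Q(√(3 - 6), -6), -160) = -23*√(3 - 6)*(-160 + √(3 - 6)) = -23*√(-3)*(-160 + √(-3)) = -23*I*√3*(-160 + I*√3)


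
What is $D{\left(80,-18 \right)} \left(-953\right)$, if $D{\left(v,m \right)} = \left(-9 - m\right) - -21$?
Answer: $-28590$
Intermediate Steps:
$D{\left(v,m \right)} = 12 - m$ ($D{\left(v,m \right)} = \left(-9 - m\right) + 21 = 12 - m$)
$D{\left(80,-18 \right)} \left(-953\right) = \left(12 - -18\right) \left(-953\right) = \left(12 + 18\right) \left(-953\right) = 30 \left(-953\right) = -28590$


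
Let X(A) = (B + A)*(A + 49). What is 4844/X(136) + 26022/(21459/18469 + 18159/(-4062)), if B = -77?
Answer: -308797741994272/39264278455 ≈ -7864.6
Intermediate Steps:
X(A) = (-77 + A)*(49 + A) (X(A) = (-77 + A)*(A + 49) = (-77 + A)*(49 + A))
4844/X(136) + 26022/(21459/18469 + 18159/(-4062)) = 4844/(-3773 + 136**2 - 28*136) + 26022/(21459/18469 + 18159/(-4062)) = 4844/(-3773 + 18496 - 3808) + 26022/(21459*(1/18469) + 18159*(-1/4062)) = 4844/10915 + 26022/(933/803 - 6053/1354) = 4844*(1/10915) + 26022/(-3597277/1087262) = 4844/10915 + 26022*(-1087262/3597277) = 4844/10915 - 28292731764/3597277 = -308797741994272/39264278455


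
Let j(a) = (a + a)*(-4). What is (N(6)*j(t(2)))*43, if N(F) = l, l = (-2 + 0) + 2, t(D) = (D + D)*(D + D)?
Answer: 0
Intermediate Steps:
t(D) = 4*D² (t(D) = (2*D)*(2*D) = 4*D²)
l = 0 (l = -2 + 2 = 0)
N(F) = 0
j(a) = -8*a (j(a) = (2*a)*(-4) = -8*a)
(N(6)*j(t(2)))*43 = (0*(-32*2²))*43 = (0*(-32*4))*43 = (0*(-8*16))*43 = (0*(-128))*43 = 0*43 = 0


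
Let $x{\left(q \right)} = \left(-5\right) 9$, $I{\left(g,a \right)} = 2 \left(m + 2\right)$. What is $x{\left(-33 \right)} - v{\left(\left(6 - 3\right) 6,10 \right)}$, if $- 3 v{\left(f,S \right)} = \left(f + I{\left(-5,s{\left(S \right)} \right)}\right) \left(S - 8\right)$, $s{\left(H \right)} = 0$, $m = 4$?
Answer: $-25$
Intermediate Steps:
$I{\left(g,a \right)} = 12$ ($I{\left(g,a \right)} = 2 \left(4 + 2\right) = 2 \cdot 6 = 12$)
$x{\left(q \right)} = -45$
$v{\left(f,S \right)} = - \frac{\left(-8 + S\right) \left(12 + f\right)}{3}$ ($v{\left(f,S \right)} = - \frac{\left(f + 12\right) \left(S - 8\right)}{3} = - \frac{\left(12 + f\right) \left(-8 + S\right)}{3} = - \frac{\left(-8 + S\right) \left(12 + f\right)}{3}$)
$x{\left(-33 \right)} - v{\left(\left(6 - 3\right) 6,10 \right)} = -45 - \left(32 - 40 + \frac{8 \left(6 - 3\right) 6}{3} - \frac{10 \left(6 - 3\right) 6}{3}\right) = -45 - \left(32 - 40 + \frac{8 \cdot 3 \cdot 6}{3} - \frac{10 \cdot 3 \cdot 6}{3}\right) = -45 - \left(32 - 40 + \frac{8}{3} \cdot 18 - \frac{10}{3} \cdot 18\right) = -45 - \left(32 - 40 + 48 - 60\right) = -45 - -20 = -45 + 20 = -25$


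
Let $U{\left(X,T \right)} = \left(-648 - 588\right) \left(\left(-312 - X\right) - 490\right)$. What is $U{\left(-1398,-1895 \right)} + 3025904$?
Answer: $2289248$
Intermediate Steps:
$U{\left(X,T \right)} = 991272 + 1236 X$ ($U{\left(X,T \right)} = - 1236 \left(-802 - X\right) = 991272 + 1236 X$)
$U{\left(-1398,-1895 \right)} + 3025904 = \left(991272 + 1236 \left(-1398\right)\right) + 3025904 = \left(991272 - 1727928\right) + 3025904 = -736656 + 3025904 = 2289248$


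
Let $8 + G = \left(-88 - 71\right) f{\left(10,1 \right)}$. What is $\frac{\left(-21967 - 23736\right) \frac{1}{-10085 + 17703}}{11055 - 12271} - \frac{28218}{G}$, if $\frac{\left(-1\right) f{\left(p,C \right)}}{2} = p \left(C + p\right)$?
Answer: $- \frac{64949694767}{80990675584} \approx -0.80194$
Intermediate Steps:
$f{\left(p,C \right)} = - 2 p \left(C + p\right)$
$G = 34972$ ($G = -8 + \left(-88 - 71\right) \left(\left(-2\right) 10 \left(1 + 10\right)\right) = -8 - 159 \left(\left(-2\right) 10 \cdot 11\right) = -8 - -34980 = -8 + 34980 = 34972$)
$\frac{\left(-21967 - 23736\right) \frac{1}{-10085 + 17703}}{11055 - 12271} - \frac{28218}{G} = \frac{\left(-21967 - 23736\right) \frac{1}{-10085 + 17703}}{11055 - 12271} - \frac{28218}{34972} = \frac{\left(-45703\right) \frac{1}{7618}}{-1216} - \frac{14109}{17486} = \left(-45703\right) \frac{1}{7618} \left(- \frac{1}{1216}\right) - \frac{14109}{17486} = \left(- \frac{45703}{7618}\right) \left(- \frac{1}{1216}\right) - \frac{14109}{17486} = \frac{45703}{9263488} - \frac{14109}{17486} = - \frac{64949694767}{80990675584}$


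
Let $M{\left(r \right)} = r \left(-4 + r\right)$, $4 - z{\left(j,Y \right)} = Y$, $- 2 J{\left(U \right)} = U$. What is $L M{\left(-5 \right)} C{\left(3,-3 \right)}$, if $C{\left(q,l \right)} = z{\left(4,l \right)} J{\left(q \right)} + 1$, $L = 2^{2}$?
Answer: $-1710$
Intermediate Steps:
$J{\left(U \right)} = - \frac{U}{2}$
$z{\left(j,Y \right)} = 4 - Y$
$L = 4$
$C{\left(q,l \right)} = 1 - \frac{q \left(4 - l\right)}{2}$ ($C{\left(q,l \right)} = \left(4 - l\right) \left(- \frac{q}{2}\right) + 1 = - \frac{q \left(4 - l\right)}{2} + 1 = 1 - \frac{q \left(4 - l\right)}{2}$)
$L M{\left(-5 \right)} C{\left(3,-3 \right)} = 4 \left(- 5 \left(-4 - 5\right)\right) \left(1 + \frac{1}{2} \cdot 3 \left(-4 - 3\right)\right) = 4 \left(\left(-5\right) \left(-9\right)\right) \left(1 + \frac{1}{2} \cdot 3 \left(-7\right)\right) = 4 \cdot 45 \left(1 - \frac{21}{2}\right) = 180 \left(- \frac{19}{2}\right) = -1710$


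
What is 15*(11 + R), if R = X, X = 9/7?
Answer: 1290/7 ≈ 184.29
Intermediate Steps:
X = 9/7 (X = 9*(1/7) = 9/7 ≈ 1.2857)
R = 9/7 ≈ 1.2857
15*(11 + R) = 15*(11 + 9/7) = 15*(86/7) = 1290/7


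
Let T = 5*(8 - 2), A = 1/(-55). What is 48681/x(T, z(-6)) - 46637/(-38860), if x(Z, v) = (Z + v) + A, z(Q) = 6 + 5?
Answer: 52075510549/43795220 ≈ 1189.1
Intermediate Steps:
A = -1/55 ≈ -0.018182
T = 30 (T = 5*6 = 30)
z(Q) = 11
x(Z, v) = -1/55 + Z + v (x(Z, v) = (Z + v) - 1/55 = -1/55 + Z + v)
48681/x(T, z(-6)) - 46637/(-38860) = 48681/(-1/55 + 30 + 11) - 46637/(-38860) = 48681/(2254/55) - 46637*(-1/38860) = 48681*(55/2254) + 46637/38860 = 2677455/2254 + 46637/38860 = 52075510549/43795220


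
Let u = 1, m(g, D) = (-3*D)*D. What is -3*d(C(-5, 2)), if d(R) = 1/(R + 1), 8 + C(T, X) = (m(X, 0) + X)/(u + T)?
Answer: ⅖ ≈ 0.40000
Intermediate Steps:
m(g, D) = -3*D²
C(T, X) = -8 + X/(1 + T) (C(T, X) = -8 + (-3*0² + X)/(1 + T) = -8 + (-3*0 + X)/(1 + T) = -8 + (0 + X)/(1 + T) = -8 + X/(1 + T))
d(R) = 1/(1 + R)
-3*d(C(-5, 2)) = -3/(1 + (-8 + 2 - 8*(-5))/(1 - 5)) = -3/(1 + (-8 + 2 + 40)/(-4)) = -3/(1 - ¼*34) = -3/(1 - 17/2) = -3/(-15/2) = -3*(-2/15) = ⅖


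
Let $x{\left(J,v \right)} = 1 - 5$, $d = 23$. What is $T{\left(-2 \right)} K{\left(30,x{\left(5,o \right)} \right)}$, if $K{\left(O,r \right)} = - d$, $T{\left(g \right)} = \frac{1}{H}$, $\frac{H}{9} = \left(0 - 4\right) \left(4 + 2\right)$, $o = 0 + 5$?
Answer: $\frac{23}{216} \approx 0.10648$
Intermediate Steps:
$o = 5$
$x{\left(J,v \right)} = -4$ ($x{\left(J,v \right)} = 1 - 5 = -4$)
$H = -216$ ($H = 9 \left(0 - 4\right) \left(4 + 2\right) = 9 \left(\left(-4\right) 6\right) = 9 \left(-24\right) = -216$)
$T{\left(g \right)} = - \frac{1}{216}$ ($T{\left(g \right)} = \frac{1}{-216} = - \frac{1}{216}$)
$K{\left(O,r \right)} = -23$ ($K{\left(O,r \right)} = \left(-1\right) 23 = -23$)
$T{\left(-2 \right)} K{\left(30,x{\left(5,o \right)} \right)} = \left(- \frac{1}{216}\right) \left(-23\right) = \frac{23}{216}$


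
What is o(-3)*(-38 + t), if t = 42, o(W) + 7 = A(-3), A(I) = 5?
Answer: -8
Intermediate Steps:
o(W) = -2 (o(W) = -7 + 5 = -2)
o(-3)*(-38 + t) = -2*(-38 + 42) = -2*4 = -8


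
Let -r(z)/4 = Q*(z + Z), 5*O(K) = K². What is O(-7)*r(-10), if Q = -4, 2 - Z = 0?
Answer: -6272/5 ≈ -1254.4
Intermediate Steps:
Z = 2 (Z = 2 - 1*0 = 2 + 0 = 2)
O(K) = K²/5
r(z) = 32 + 16*z (r(z) = -(-16)*(z + 2) = -(-16)*(2 + z) = -4*(-8 - 4*z) = 32 + 16*z)
O(-7)*r(-10) = ((⅕)*(-7)²)*(32 + 16*(-10)) = ((⅕)*49)*(32 - 160) = (49/5)*(-128) = -6272/5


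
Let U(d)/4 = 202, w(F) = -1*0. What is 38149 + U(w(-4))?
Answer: 38957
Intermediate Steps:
w(F) = 0
U(d) = 808 (U(d) = 4*202 = 808)
38149 + U(w(-4)) = 38149 + 808 = 38957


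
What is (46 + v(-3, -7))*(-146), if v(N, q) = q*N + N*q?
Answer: -12848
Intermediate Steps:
v(N, q) = 2*N*q (v(N, q) = N*q + N*q = 2*N*q)
(46 + v(-3, -7))*(-146) = (46 + 2*(-3)*(-7))*(-146) = (46 + 42)*(-146) = 88*(-146) = -12848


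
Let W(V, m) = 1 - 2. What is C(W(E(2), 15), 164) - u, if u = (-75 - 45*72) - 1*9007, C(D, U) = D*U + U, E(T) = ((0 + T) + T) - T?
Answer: 12322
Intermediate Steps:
E(T) = T (E(T) = (T + T) - T = 2*T - T = T)
W(V, m) = -1
C(D, U) = U + D*U
u = -12322 (u = (-75 - 3240) - 9007 = -3315 - 9007 = -12322)
C(W(E(2), 15), 164) - u = 164*(1 - 1) - 1*(-12322) = 164*0 + 12322 = 0 + 12322 = 12322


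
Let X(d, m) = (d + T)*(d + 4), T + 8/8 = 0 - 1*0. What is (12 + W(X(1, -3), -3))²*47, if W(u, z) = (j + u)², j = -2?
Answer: 12032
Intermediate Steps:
T = -1 (T = -1 + (0 - 1*0) = -1 + (0 + 0) = -1 + 0 = -1)
X(d, m) = (-1 + d)*(4 + d) (X(d, m) = (d - 1)*(d + 4) = (-1 + d)*(4 + d))
W(u, z) = (-2 + u)²
(12 + W(X(1, -3), -3))²*47 = (12 + (-2 + (-4 + 1² + 3*1))²)²*47 = (12 + (-2 + (-4 + 1 + 3))²)²*47 = (12 + (-2 + 0)²)²*47 = (12 + (-2)²)²*47 = (12 + 4)²*47 = 16²*47 = 256*47 = 12032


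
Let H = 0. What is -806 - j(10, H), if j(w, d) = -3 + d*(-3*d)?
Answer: -803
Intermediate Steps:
j(w, d) = -3 - 3*d**2
-806 - j(10, H) = -806 - (-3 - 3*0**2) = -806 - (-3 - 3*0) = -806 - (-3 + 0) = -806 - 1*(-3) = -806 + 3 = -803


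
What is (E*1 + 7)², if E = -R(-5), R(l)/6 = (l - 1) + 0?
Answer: 1849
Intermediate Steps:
R(l) = -6 + 6*l (R(l) = 6*((l - 1) + 0) = 6*((-1 + l) + 0) = 6*(-1 + l) = -6 + 6*l)
E = 36 (E = -(-6 + 6*(-5)) = -(-6 - 30) = -1*(-36) = 36)
(E*1 + 7)² = (36*1 + 7)² = (36 + 7)² = 43² = 1849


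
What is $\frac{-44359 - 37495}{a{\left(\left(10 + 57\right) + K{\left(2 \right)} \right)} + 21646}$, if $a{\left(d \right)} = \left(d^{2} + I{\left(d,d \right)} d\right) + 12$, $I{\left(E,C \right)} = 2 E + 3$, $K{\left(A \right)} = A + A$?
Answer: $- \frac{40927}{18497} \approx -2.2126$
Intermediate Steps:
$K{\left(A \right)} = 2 A$
$I{\left(E,C \right)} = 3 + 2 E$
$a{\left(d \right)} = 12 + d^{2} + d \left(3 + 2 d\right)$ ($a{\left(d \right)} = \left(d^{2} + \left(3 + 2 d\right) d\right) + 12 = \left(d^{2} + d \left(3 + 2 d\right)\right) + 12 = 12 + d^{2} + d \left(3 + 2 d\right)$)
$\frac{-44359 - 37495}{a{\left(\left(10 + 57\right) + K{\left(2 \right)} \right)} + 21646} = \frac{-44359 - 37495}{\left(12 + 3 \left(\left(10 + 57\right) + 2 \cdot 2\right) + 3 \left(\left(10 + 57\right) + 2 \cdot 2\right)^{2}\right) + 21646} = - \frac{81854}{\left(12 + 3 \left(67 + 4\right) + 3 \left(67 + 4\right)^{2}\right) + 21646} = - \frac{81854}{\left(12 + 3 \cdot 71 + 3 \cdot 71^{2}\right) + 21646} = - \frac{81854}{\left(12 + 213 + 3 \cdot 5041\right) + 21646} = - \frac{81854}{\left(12 + 213 + 15123\right) + 21646} = - \frac{81854}{15348 + 21646} = - \frac{81854}{36994} = \left(-81854\right) \frac{1}{36994} = - \frac{40927}{18497}$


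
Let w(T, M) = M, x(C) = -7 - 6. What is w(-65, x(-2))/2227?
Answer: -13/2227 ≈ -0.0058374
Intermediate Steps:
x(C) = -13
w(-65, x(-2))/2227 = -13/2227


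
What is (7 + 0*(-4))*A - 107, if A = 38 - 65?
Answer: -296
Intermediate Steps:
A = -27
(7 + 0*(-4))*A - 107 = (7 + 0*(-4))*(-27) - 107 = (7 + 0)*(-27) - 107 = 7*(-27) - 107 = -189 - 107 = -296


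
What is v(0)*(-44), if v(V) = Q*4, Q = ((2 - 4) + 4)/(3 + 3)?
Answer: -176/3 ≈ -58.667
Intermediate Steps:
Q = ⅓ (Q = (-2 + 4)/6 = 2*(⅙) = ⅓ ≈ 0.33333)
v(V) = 4/3 (v(V) = (⅓)*4 = 4/3)
v(0)*(-44) = (4/3)*(-44) = -176/3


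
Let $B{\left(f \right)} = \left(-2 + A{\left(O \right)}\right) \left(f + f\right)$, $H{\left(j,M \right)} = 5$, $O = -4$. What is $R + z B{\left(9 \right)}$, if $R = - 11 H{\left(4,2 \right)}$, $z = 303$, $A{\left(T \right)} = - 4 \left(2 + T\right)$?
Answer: $32669$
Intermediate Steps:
$A{\left(T \right)} = -8 - 4 T$
$B{\left(f \right)} = 12 f$ ($B{\left(f \right)} = \left(-2 - -8\right) \left(f + f\right) = \left(-2 + \left(-8 + 16\right)\right) 2 f = \left(-2 + 8\right) 2 f = 6 \cdot 2 f = 12 f$)
$R = -55$ ($R = \left(-11\right) 5 = -55$)
$R + z B{\left(9 \right)} = -55 + 303 \cdot 12 \cdot 9 = -55 + 303 \cdot 108 = -55 + 32724 = 32669$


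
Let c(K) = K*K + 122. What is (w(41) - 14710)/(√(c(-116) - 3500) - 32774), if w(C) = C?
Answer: 240380903/537062499 + 14669*√10078/1074124998 ≈ 0.44896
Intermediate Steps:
c(K) = 122 + K² (c(K) = K² + 122 = 122 + K²)
(w(41) - 14710)/(√(c(-116) - 3500) - 32774) = (41 - 14710)/(√((122 + (-116)²) - 3500) - 32774) = -14669/(√((122 + 13456) - 3500) - 32774) = -14669/(√(13578 - 3500) - 32774) = -14669/(√10078 - 32774) = -14669/(-32774 + √10078)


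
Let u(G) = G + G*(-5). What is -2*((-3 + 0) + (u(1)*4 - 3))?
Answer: 44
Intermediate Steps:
u(G) = -4*G (u(G) = G - 5*G = -4*G)
-2*((-3 + 0) + (u(1)*4 - 3)) = -2*((-3 + 0) + (-4*1*4 - 3)) = -2*(-3 + (-4*4 - 3)) = -2*(-3 + (-16 - 3)) = -2*(-3 - 19) = -2*(-22) = 44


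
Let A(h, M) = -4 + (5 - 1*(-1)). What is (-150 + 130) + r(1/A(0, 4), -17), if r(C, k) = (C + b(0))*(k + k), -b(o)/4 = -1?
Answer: -173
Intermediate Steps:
A(h, M) = 2 (A(h, M) = -4 + (5 + 1) = -4 + 6 = 2)
b(o) = 4 (b(o) = -4*(-1) = 4)
r(C, k) = 2*k*(4 + C) (r(C, k) = (C + 4)*(k + k) = (4 + C)*(2*k) = 2*k*(4 + C))
(-150 + 130) + r(1/A(0, 4), -17) = (-150 + 130) + 2*(-17)*(4 + 1/2) = -20 + 2*(-17)*(4 + 1*(½)) = -20 + 2*(-17)*(4 + ½) = -20 + 2*(-17)*(9/2) = -20 - 153 = -173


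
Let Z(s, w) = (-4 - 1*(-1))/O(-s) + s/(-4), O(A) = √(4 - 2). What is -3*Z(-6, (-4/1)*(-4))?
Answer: -9/2 + 9*√2/2 ≈ 1.8640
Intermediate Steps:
O(A) = √2
Z(s, w) = -3*√2/2 - s/4 (Z(s, w) = (-4 - 1*(-1))/(√2) + s/(-4) = (-4 + 1)*(√2/2) + s*(-¼) = -3*√2/2 - s/4)
-3*Z(-6, (-4/1)*(-4)) = -3*(-3*√2/2 - ¼*(-6)) = -3*(-3*√2/2 + 3/2) = -3*(3/2 - 3*√2/2) = -9/2 + 9*√2/2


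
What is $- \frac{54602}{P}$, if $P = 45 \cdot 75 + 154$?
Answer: $- \frac{54602}{3529} \approx -15.472$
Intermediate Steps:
$P = 3529$ ($P = 3375 + 154 = 3529$)
$- \frac{54602}{P} = - \frac{54602}{3529}$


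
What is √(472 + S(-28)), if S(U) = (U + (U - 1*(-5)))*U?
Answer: 10*√19 ≈ 43.589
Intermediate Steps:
S(U) = U*(5 + 2*U) (S(U) = (U + (U + 5))*U = (U + (5 + U))*U = (5 + 2*U)*U = U*(5 + 2*U))
√(472 + S(-28)) = √(472 - 28*(5 + 2*(-28))) = √(472 - 28*(5 - 56)) = √(472 - 28*(-51)) = √(472 + 1428) = √1900 = 10*√19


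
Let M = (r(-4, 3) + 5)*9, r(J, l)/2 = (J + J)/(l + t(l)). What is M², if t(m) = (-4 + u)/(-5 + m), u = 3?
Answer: 729/49 ≈ 14.878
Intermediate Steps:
t(m) = -1/(-5 + m) (t(m) = (-4 + 3)/(-5 + m) = -1/(-5 + m))
r(J, l) = 4*J/(l - 1/(-5 + l)) (r(J, l) = 2*((J + J)/(l - 1/(-5 + l))) = 2*((2*J)/(l - 1/(-5 + l))) = 2*(2*J/(l - 1/(-5 + l))) = 4*J/(l - 1/(-5 + l)))
M = 27/7 (M = (4*(-4)*(-5 + 3)/(-1 + 3*(-5 + 3)) + 5)*9 = (4*(-4)*(-2)/(-1 + 3*(-2)) + 5)*9 = (4*(-4)*(-2)/(-1 - 6) + 5)*9 = (4*(-4)*(-2)/(-7) + 5)*9 = (4*(-4)*(-⅐)*(-2) + 5)*9 = (-32/7 + 5)*9 = (3/7)*9 = 27/7 ≈ 3.8571)
M² = (27/7)² = 729/49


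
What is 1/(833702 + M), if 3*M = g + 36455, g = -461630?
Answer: 1/691977 ≈ 1.4451e-6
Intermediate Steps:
M = -141725 (M = (-461630 + 36455)/3 = (⅓)*(-425175) = -141725)
1/(833702 + M) = 1/(833702 - 141725) = 1/691977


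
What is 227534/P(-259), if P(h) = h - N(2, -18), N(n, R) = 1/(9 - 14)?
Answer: -568835/647 ≈ -879.19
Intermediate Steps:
N(n, R) = -1/5 (N(n, R) = 1/(-5) = -1/5)
P(h) = 1/5 + h (P(h) = h - 1*(-1/5) = h + 1/5 = 1/5 + h)
227534/P(-259) = 227534/(1/5 - 259) = 227534/(-1294/5) = 227534*(-5/1294) = -568835/647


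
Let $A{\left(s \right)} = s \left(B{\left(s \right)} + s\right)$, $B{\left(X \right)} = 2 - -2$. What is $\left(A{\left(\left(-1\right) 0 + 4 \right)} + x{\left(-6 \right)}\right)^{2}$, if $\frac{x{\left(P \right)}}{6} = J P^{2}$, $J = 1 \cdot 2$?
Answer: $215296$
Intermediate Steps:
$J = 2$
$B{\left(X \right)} = 4$ ($B{\left(X \right)} = 2 + 2 = 4$)
$x{\left(P \right)} = 12 P^{2}$ ($x{\left(P \right)} = 6 \cdot 2 P^{2} = 12 P^{2}$)
$A{\left(s \right)} = s \left(4 + s\right)$
$\left(A{\left(\left(-1\right) 0 + 4 \right)} + x{\left(-6 \right)}\right)^{2} = \left(\left(\left(-1\right) 0 + 4\right) \left(4 + \left(\left(-1\right) 0 + 4\right)\right) + 12 \left(-6\right)^{2}\right)^{2} = \left(\left(0 + 4\right) \left(4 + \left(0 + 4\right)\right) + 12 \cdot 36\right)^{2} = \left(4 \left(4 + 4\right) + 432\right)^{2} = \left(4 \cdot 8 + 432\right)^{2} = \left(32 + 432\right)^{2} = 464^{2} = 215296$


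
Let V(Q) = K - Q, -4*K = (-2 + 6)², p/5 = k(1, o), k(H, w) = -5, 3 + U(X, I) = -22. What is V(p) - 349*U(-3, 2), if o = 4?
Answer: 8746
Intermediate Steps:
U(X, I) = -25 (U(X, I) = -3 - 22 = -25)
p = -25 (p = 5*(-5) = -25)
K = -4 (K = -(-2 + 6)²/4 = -¼*4² = -¼*16 = -4)
V(Q) = -4 - Q
V(p) - 349*U(-3, 2) = (-4 - 1*(-25)) - 349*(-25) = (-4 + 25) + 8725 = 21 + 8725 = 8746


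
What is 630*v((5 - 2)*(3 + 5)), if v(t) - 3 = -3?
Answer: 0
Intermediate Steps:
v(t) = 0 (v(t) = 3 - 3 = 0)
630*v((5 - 2)*(3 + 5)) = 630*0 = 0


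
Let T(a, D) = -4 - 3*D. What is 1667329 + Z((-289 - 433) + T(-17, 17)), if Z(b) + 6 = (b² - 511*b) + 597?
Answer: 2668696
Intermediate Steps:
Z(b) = 591 + b² - 511*b (Z(b) = -6 + ((b² - 511*b) + 597) = -6 + (597 + b² - 511*b) = 591 + b² - 511*b)
1667329 + Z((-289 - 433) + T(-17, 17)) = 1667329 + (591 + ((-289 - 433) + (-4 - 3*17))² - 511*((-289 - 433) + (-4 - 3*17))) = 1667329 + (591 + (-722 + (-4 - 51))² - 511*(-722 + (-4 - 51))) = 1667329 + (591 + (-722 - 55)² - 511*(-722 - 55)) = 1667329 + (591 + (-777)² - 511*(-777)) = 1667329 + (591 + 603729 + 397047) = 1667329 + 1001367 = 2668696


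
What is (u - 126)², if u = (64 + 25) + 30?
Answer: 49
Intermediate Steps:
u = 119 (u = 89 + 30 = 119)
(u - 126)² = (119 - 126)² = (-7)² = 49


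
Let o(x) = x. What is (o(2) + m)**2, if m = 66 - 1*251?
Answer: 33489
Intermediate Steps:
m = -185 (m = 66 - 251 = -185)
(o(2) + m)**2 = (2 - 185)**2 = (-183)**2 = 33489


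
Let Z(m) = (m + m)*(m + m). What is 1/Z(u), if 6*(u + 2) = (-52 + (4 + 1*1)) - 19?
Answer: 1/676 ≈ 0.0014793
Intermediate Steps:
u = -13 (u = -2 + ((-52 + (4 + 1*1)) - 19)/6 = -2 + ((-52 + (4 + 1)) - 19)/6 = -2 + ((-52 + 5) - 19)/6 = -2 + (-47 - 19)/6 = -2 + (1/6)*(-66) = -2 - 11 = -13)
Z(m) = 4*m**2 (Z(m) = (2*m)*(2*m) = 4*m**2)
1/Z(u) = 1/(4*(-13)**2) = 1/(4*169) = 1/676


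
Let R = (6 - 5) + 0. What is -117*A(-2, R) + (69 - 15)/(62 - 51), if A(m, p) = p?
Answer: -1233/11 ≈ -112.09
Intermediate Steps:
R = 1 (R = 1 + 0 = 1)
-117*A(-2, R) + (69 - 15)/(62 - 51) = -117*1 + (69 - 15)/(62 - 51) = -117 + 54/11 = -1233/11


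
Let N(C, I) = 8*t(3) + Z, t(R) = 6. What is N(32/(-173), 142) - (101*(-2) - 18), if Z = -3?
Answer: 265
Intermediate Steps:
N(C, I) = 45 (N(C, I) = 8*6 - 3 = 48 - 3 = 45)
N(32/(-173), 142) - (101*(-2) - 18) = 45 - (101*(-2) - 18) = 45 - (-202 - 18) = 45 - 1*(-220) = 45 + 220 = 265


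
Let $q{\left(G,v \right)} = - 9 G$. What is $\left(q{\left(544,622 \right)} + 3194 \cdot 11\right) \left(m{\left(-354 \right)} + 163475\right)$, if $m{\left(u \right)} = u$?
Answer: $4932452798$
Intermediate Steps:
$\left(q{\left(544,622 \right)} + 3194 \cdot 11\right) \left(m{\left(-354 \right)} + 163475\right) = \left(\left(-9\right) 544 + 3194 \cdot 11\right) \left(-354 + 163475\right) = \left(-4896 + 35134\right) 163121 = 30238 \cdot 163121 = 4932452798$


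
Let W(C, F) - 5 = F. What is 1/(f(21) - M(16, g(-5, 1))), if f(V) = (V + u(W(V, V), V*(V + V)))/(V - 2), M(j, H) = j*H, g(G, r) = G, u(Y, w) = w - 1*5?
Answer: 19/2418 ≈ 0.0078577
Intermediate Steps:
W(C, F) = 5 + F
u(Y, w) = -5 + w (u(Y, w) = w - 5 = -5 + w)
M(j, H) = H*j
f(V) = (-5 + V + 2*V²)/(-2 + V) (f(V) = (V + (-5 + V*(V + V)))/(V - 2) = (V + (-5 + V*(2*V)))/(-2 + V) = (V + (-5 + 2*V²))/(-2 + V) = (-5 + V + 2*V²)/(-2 + V))
1/(f(21) - M(16, g(-5, 1))) = 1/((-5 + 21 + 2*21²)/(-2 + 21) - (-5)*16) = 1/((-5 + 21 + 2*441)/19 - 1*(-80)) = 1/((-5 + 21 + 882)/19 + 80) = 1/((1/19)*898 + 80) = 1/(898/19 + 80) = 1/(2418/19) = 19/2418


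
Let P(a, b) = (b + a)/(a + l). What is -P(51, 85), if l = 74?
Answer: -136/125 ≈ -1.0880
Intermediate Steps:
P(a, b) = (a + b)/(74 + a) (P(a, b) = (b + a)/(a + 74) = (a + b)/(74 + a))
-P(51, 85) = -(51 + 85)/(74 + 51) = -136/125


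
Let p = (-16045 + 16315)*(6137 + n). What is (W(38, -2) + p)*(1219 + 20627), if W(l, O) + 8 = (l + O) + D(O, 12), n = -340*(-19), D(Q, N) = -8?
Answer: 74302833660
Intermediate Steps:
n = 6460
W(l, O) = -16 + O + l (W(l, O) = -8 + ((l + O) - 8) = -8 + ((O + l) - 8) = -8 + (-8 + O + l) = -16 + O + l)
p = 3401190 (p = (-16045 + 16315)*(6137 + 6460) = 270*12597 = 3401190)
(W(38, -2) + p)*(1219 + 20627) = ((-16 - 2 + 38) + 3401190)*(1219 + 20627) = (20 + 3401190)*21846 = 3401210*21846 = 74302833660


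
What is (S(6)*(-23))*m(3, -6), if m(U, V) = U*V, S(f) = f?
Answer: 2484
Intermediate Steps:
(S(6)*(-23))*m(3, -6) = (6*(-23))*(3*(-6)) = -138*(-18) = 2484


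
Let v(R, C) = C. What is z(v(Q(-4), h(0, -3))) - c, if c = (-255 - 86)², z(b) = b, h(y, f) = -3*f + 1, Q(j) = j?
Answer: -116271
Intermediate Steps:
h(y, f) = 1 - 3*f
c = 116281 (c = (-341)² = 116281)
z(v(Q(-4), h(0, -3))) - c = (1 - 3*(-3)) - 1*116281 = (1 + 9) - 116281 = 10 - 116281 = -116271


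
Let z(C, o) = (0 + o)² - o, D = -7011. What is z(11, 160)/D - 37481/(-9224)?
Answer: 9373577/21556488 ≈ 0.43484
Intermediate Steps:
z(C, o) = o² - o
z(11, 160)/D - 37481/(-9224) = (160*(-1 + 160))/(-7011) - 37481/(-9224) = (160*159)*(-1/7011) - 37481*(-1/9224) = 25440*(-1/7011) + 37481/9224 = -8480/2337 + 37481/9224 = 9373577/21556488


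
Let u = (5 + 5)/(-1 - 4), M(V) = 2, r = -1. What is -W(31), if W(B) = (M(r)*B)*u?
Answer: 124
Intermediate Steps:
u = -2 (u = 10/(-5) = 10*(-1/5) = -2)
W(B) = -4*B (W(B) = (2*B)*(-2) = -4*B)
-W(31) = -(-4)*31 = -1*(-124) = 124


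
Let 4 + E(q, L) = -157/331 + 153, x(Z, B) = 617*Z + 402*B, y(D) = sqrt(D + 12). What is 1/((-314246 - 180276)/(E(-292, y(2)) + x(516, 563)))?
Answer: -90172100/81843391 ≈ -1.1018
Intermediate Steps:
y(D) = sqrt(12 + D)
x(Z, B) = 402*B + 617*Z
E(q, L) = 49162/331 (E(q, L) = -4 + (-157/331 + 153) = -4 + 50486/331 = 49162/331)
1/((-314246 - 180276)/(E(-292, y(2)) + x(516, 563))) = 1/((-314246 - 180276)/(49162/331 + (402*563 + 617*516))) = 1/(-494522/(49162/331 + (226326 + 318372))) = 1/(-494522/(49162/331 + 544698)) = 1/(-494522/180344200/331) = 1/(-494522*331/180344200) = 1/(-81843391/90172100) = -90172100/81843391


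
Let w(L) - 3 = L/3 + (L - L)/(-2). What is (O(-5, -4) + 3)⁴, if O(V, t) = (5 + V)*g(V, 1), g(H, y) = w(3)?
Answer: 81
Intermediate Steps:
w(L) = 3 + L/3 (w(L) = 3 + (L/3 + (L - L)/(-2)) = 3 + (L*(⅓) + 0*(-½)) = 3 + (L/3 + 0) = 3 + L/3)
g(H, y) = 4 (g(H, y) = 3 + (⅓)*3 = 3 + 1 = 4)
O(V, t) = 20 + 4*V (O(V, t) = (5 + V)*4 = 20 + 4*V)
(O(-5, -4) + 3)⁴ = ((20 + 4*(-5)) + 3)⁴ = ((20 - 20) + 3)⁴ = (0 + 3)⁴ = 3⁴ = 81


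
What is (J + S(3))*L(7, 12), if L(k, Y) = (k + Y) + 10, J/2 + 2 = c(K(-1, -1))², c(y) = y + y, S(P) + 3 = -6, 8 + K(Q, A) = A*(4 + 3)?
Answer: 51823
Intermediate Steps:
K(Q, A) = -8 + 7*A (K(Q, A) = -8 + A*(4 + 3) = -8 + A*7 = -8 + 7*A)
S(P) = -9 (S(P) = -3 - 6 = -9)
c(y) = 2*y
J = 1796 (J = -4 + 2*(2*(-8 + 7*(-1)))² = -4 + 2*(2*(-8 - 7))² = -4 + 2*(2*(-15))² = -4 + 2*(-30)² = -4 + 2*900 = -4 + 1800 = 1796)
L(k, Y) = 10 + Y + k (L(k, Y) = (Y + k) + 10 = 10 + Y + k)
(J + S(3))*L(7, 12) = (1796 - 9)*(10 + 12 + 7) = 1787*29 = 51823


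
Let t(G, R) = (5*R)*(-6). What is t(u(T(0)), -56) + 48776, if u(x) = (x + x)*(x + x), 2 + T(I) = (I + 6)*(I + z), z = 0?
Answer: 50456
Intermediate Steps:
T(I) = -2 + I*(6 + I) (T(I) = -2 + (I + 6)*(I + 0) = -2 + (6 + I)*I = -2 + I*(6 + I))
u(x) = 4*x² (u(x) = (2*x)*(2*x) = 4*x²)
t(G, R) = -30*R
t(u(T(0)), -56) + 48776 = -30*(-56) + 48776 = 1680 + 48776 = 50456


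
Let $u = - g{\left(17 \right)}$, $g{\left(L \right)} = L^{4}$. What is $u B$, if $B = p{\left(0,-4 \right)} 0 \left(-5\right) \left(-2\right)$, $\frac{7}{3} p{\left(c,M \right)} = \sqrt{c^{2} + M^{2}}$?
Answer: $0$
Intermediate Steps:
$p{\left(c,M \right)} = \frac{3 \sqrt{M^{2} + c^{2}}}{7}$ ($p{\left(c,M \right)} = \frac{3 \sqrt{c^{2} + M^{2}}}{7} = \frac{3 \sqrt{M^{2} + c^{2}}}{7}$)
$u = -83521$ ($u = - 17^{4} = \left(-1\right) 83521 = -83521$)
$B = 0$ ($B = \frac{3 \sqrt{\left(-4\right)^{2} + 0^{2}}}{7} \cdot 0 \left(-5\right) \left(-2\right) = \frac{3 \sqrt{16 + 0}}{7} \cdot 0 \left(-2\right) = \frac{3 \sqrt{16}}{7} \cdot 0 = \frac{3}{7} \cdot 4 \cdot 0 = \frac{12}{7} \cdot 0 = 0$)
$u B = \left(-83521\right) 0 = 0$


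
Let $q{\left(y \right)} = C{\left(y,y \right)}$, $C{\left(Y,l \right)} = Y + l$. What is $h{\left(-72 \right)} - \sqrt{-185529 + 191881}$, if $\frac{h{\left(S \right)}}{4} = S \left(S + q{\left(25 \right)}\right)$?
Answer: $6336 - 4 \sqrt{397} \approx 6256.3$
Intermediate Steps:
$q{\left(y \right)} = 2 y$ ($q{\left(y \right)} = y + y = 2 y$)
$h{\left(S \right)} = 4 S \left(50 + S\right)$ ($h{\left(S \right)} = 4 S \left(S + 2 \cdot 25\right) = 4 S \left(S + 50\right) = 4 S \left(50 + S\right)$)
$h{\left(-72 \right)} - \sqrt{-185529 + 191881} = 4 \left(-72\right) \left(50 - 72\right) - \sqrt{-185529 + 191881} = 4 \left(-72\right) \left(-22\right) - \sqrt{6352} = 6336 - 4 \sqrt{397}$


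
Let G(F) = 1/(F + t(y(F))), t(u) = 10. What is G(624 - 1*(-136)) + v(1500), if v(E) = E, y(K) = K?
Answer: 1155001/770 ≈ 1500.0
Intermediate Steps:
G(F) = 1/(10 + F) (G(F) = 1/(F + 10) = 1/(10 + F))
G(624 - 1*(-136)) + v(1500) = 1/(10 + (624 - 1*(-136))) + 1500 = 1/(10 + (624 + 136)) + 1500 = 1/(10 + 760) + 1500 = 1/770 + 1500 = 1155001/770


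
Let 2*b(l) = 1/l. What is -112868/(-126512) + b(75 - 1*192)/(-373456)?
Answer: 616461773099/690982482528 ≈ 0.89215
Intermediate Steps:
b(l) = 1/(2*l)
-112868/(-126512) + b(75 - 1*192)/(-373456) = -112868/(-126512) + (1/(2*(75 - 1*192)))/(-373456) = -112868*(-1/126512) + (1/(2*(75 - 192)))*(-1/373456) = 28217/31628 + ((½)/(-117))*(-1/373456) = 28217/31628 + ((½)*(-1/117))*(-1/373456) = 28217/31628 - 1/234*(-1/373456) = 28217/31628 + 1/87388704 = 616461773099/690982482528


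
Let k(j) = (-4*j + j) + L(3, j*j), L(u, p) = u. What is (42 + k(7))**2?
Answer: 576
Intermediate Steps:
k(j) = 3 - 3*j (k(j) = (-4*j + j) + 3 = -3*j + 3 = 3 - 3*j)
(42 + k(7))**2 = (42 + (3 - 3*7))**2 = (42 + (3 - 21))**2 = (42 - 18)**2 = 24**2 = 576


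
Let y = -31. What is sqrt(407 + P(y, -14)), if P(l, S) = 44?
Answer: sqrt(451) ≈ 21.237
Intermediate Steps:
sqrt(407 + P(y, -14)) = sqrt(407 + 44) = sqrt(451)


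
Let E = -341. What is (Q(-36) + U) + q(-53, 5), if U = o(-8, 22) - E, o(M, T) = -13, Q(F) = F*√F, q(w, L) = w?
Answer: 275 - 216*I ≈ 275.0 - 216.0*I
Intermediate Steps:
Q(F) = F^(3/2)
U = 328 (U = -13 - 1*(-341) = -13 + 341 = 328)
(Q(-36) + U) + q(-53, 5) = ((-36)^(3/2) + 328) - 53 = (-216*I + 328) - 53 = (328 - 216*I) - 53 = 275 - 216*I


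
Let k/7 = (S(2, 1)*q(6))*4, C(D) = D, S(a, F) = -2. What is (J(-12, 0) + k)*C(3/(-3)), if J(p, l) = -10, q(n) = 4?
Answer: 234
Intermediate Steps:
k = -224 (k = 7*(-2*4*4) = 7*(-8*4) = 7*(-32) = -224)
(J(-12, 0) + k)*C(3/(-3)) = (-10 - 224)*(3/(-3)) = -702*(-1)/3 = -234*(-1) = 234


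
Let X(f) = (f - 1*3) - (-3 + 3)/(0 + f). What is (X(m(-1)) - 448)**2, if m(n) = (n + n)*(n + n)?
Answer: 199809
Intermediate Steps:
m(n) = 4*n**2 (m(n) = (2*n)*(2*n) = 4*n**2)
X(f) = -3 + f (X(f) = (f - 3) - 0/f = (-3 + f) - 1*0 = (-3 + f) + 0 = -3 + f)
(X(m(-1)) - 448)**2 = ((-3 + 4*(-1)**2) - 448)**2 = ((-3 + 4*1) - 448)**2 = ((-3 + 4) - 448)**2 = (1 - 448)**2 = (-447)**2 = 199809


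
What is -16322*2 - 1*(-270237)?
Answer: 237593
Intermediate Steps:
-16322*2 - 1*(-270237) = -32644 + 270237 = 237593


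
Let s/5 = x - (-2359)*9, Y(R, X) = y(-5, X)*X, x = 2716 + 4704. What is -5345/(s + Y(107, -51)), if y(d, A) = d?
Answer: -1069/28702 ≈ -0.037245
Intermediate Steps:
x = 7420
Y(R, X) = -5*X
s = 143255 (s = 5*(7420 - (-2359)*9) = 5*(7420 - 1*(-21231)) = 5*(7420 + 21231) = 5*28651 = 143255)
-5345/(s + Y(107, -51)) = -5345/(143255 - 5*(-51)) = -5345/(143255 + 255) = -5345/143510 = -5345*1/143510 = -1069/28702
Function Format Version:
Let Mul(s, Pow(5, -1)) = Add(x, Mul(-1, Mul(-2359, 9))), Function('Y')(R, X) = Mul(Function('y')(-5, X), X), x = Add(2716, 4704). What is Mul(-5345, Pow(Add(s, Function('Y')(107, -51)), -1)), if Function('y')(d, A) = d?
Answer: Rational(-1069, 28702) ≈ -0.037245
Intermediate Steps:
x = 7420
Function('Y')(R, X) = Mul(-5, X)
s = 143255 (s = Mul(5, Add(7420, Mul(-1, Mul(-2359, 9)))) = Mul(5, Add(7420, Mul(-1, -21231))) = Mul(5, Add(7420, 21231)) = Mul(5, 28651) = 143255)
Mul(-5345, Pow(Add(s, Function('Y')(107, -51)), -1)) = Mul(-5345, Pow(Add(143255, Mul(-5, -51)), -1)) = Mul(-5345, Pow(Add(143255, 255), -1)) = Mul(-5345, Pow(143510, -1)) = Mul(-5345, Rational(1, 143510)) = Rational(-1069, 28702)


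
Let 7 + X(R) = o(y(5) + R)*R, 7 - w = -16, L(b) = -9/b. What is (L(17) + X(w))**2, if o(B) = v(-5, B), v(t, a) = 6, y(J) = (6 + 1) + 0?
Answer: 4919524/289 ≈ 17023.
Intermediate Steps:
y(J) = 7 (y(J) = 7 + 0 = 7)
w = 23 (w = 7 - 1*(-16) = 7 + 16 = 23)
o(B) = 6
X(R) = -7 + 6*R
(L(17) + X(w))**2 = (-9/17 + (-7 + 6*23))**2 = (-9*1/17 + (-7 + 138))**2 = (-9/17 + 131)**2 = (2218/17)**2 = 4919524/289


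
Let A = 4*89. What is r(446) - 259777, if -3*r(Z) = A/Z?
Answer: -173790991/669 ≈ -2.5978e+5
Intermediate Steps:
A = 356
r(Z) = -356/(3*Z)
r(446) - 259777 = -356/3/446 - 259777 = -356/3*1/446 - 259777 = -178/669 - 259777 = -173790991/669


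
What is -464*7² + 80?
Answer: -22656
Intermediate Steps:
-464*7² + 80 = -464*49 + 80 = -22736 + 80 = -22656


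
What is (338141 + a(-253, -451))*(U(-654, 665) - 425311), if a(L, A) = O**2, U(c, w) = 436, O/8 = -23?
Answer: -158052225375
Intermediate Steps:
O = -184 (O = 8*(-23) = -184)
a(L, A) = 33856 (a(L, A) = (-184)**2 = 33856)
(338141 + a(-253, -451))*(U(-654, 665) - 425311) = (338141 + 33856)*(436 - 425311) = 371997*(-424875) = -158052225375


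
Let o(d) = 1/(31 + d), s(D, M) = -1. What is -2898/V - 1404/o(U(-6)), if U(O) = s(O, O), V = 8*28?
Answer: -674127/16 ≈ -42133.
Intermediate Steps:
V = 224
U(O) = -1
-2898/V - 1404/o(U(-6)) = -2898/224 - 1404/(1/(31 - 1)) = -2898*1/224 - 1404/(1/30) = -207/16 - 1404/1/30 = -207/16 - 1404*30 = -207/16 - 42120 = -674127/16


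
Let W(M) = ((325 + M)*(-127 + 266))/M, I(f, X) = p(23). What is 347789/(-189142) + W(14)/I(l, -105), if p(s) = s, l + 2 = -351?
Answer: 2200143031/15225931 ≈ 144.50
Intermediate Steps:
l = -353 (l = -2 - 351 = -353)
I(f, X) = 23
W(M) = (45175 + 139*M)/M (W(M) = ((325 + M)*139)/M = (45175 + 139*M)/M)
347789/(-189142) + W(14)/I(l, -105) = 347789/(-189142) + (139 + 45175/14)/23 = 347789*(-1/189142) + (139 + 45175*(1/14))*(1/23) = -347789/189142 + (139 + 45175/14)*(1/23) = -347789/189142 + (47121/14)*(1/23) = -347789/189142 + 47121/322 = 2200143031/15225931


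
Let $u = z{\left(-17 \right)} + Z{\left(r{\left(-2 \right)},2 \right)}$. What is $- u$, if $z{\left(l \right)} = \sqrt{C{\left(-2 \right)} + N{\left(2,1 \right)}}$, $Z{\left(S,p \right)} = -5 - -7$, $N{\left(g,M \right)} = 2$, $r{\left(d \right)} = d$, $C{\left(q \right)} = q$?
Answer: $-2$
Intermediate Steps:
$Z{\left(S,p \right)} = 2$ ($Z{\left(S,p \right)} = -5 + 7 = 2$)
$z{\left(l \right)} = 0$ ($z{\left(l \right)} = \sqrt{-2 + 2} = \sqrt{0} = 0$)
$u = 2$ ($u = 0 + 2 = 2$)
$- u = \left(-1\right) 2 = -2$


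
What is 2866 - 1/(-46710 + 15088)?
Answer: 90628653/31622 ≈ 2866.0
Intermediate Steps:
2866 - 1/(-46710 + 15088) = 2866 - 1/(-31622) = 2866 - 1*(-1/31622) = 2866 + 1/31622 = 90628653/31622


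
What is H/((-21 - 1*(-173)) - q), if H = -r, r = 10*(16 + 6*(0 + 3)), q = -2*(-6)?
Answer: -17/7 ≈ -2.4286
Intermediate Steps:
q = 12
r = 340 (r = 10*(16 + 6*3) = 10*(16 + 18) = 10*34 = 340)
H = -340 (H = -1*340 = -340)
H/((-21 - 1*(-173)) - q) = -340/((-21 - 1*(-173)) - 1*12) = -340/((-21 + 173) - 12) = -340/(152 - 12) = -340/140 = -340*1/140 = -17/7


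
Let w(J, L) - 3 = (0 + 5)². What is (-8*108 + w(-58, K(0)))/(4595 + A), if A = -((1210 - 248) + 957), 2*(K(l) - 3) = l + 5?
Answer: -209/669 ≈ -0.31241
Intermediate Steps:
K(l) = 11/2 + l/2 (K(l) = 3 + (l + 5)/2 = 3 + (5 + l)/2 = 3 + (5/2 + l/2) = 11/2 + l/2)
w(J, L) = 28 (w(J, L) = 3 + (0 + 5)² = 3 + 5² = 3 + 25 = 28)
A = -1919 (A = -(962 + 957) = -1*1919 = -1919)
(-8*108 + w(-58, K(0)))/(4595 + A) = (-8*108 + 28)/(4595 - 1919) = (-864 + 28)/2676 = -836*1/2676 = -209/669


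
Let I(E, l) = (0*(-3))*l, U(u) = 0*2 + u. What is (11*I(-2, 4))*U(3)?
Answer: 0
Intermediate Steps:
U(u) = u (U(u) = 0 + u = u)
I(E, l) = 0 (I(E, l) = 0*l = 0)
(11*I(-2, 4))*U(3) = (11*0)*3 = 0*3 = 0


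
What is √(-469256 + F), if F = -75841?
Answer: I*√545097 ≈ 738.31*I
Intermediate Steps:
√(-469256 + F) = √(-469256 - 75841) = √(-545097) = I*√545097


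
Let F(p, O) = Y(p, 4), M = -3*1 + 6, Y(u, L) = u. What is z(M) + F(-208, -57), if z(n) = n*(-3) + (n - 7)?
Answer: -221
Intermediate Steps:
M = 3 (M = -3 + 6 = 3)
z(n) = -7 - 2*n (z(n) = -3*n + (-7 + n) = -7 - 2*n)
F(p, O) = p
z(M) + F(-208, -57) = (-7 - 2*3) - 208 = (-7 - 6) - 208 = -13 - 208 = -221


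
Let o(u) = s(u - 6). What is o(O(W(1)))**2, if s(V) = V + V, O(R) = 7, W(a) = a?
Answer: 4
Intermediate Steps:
s(V) = 2*V
o(u) = -12 + 2*u (o(u) = 2*(u - 6) = 2*(-6 + u) = -12 + 2*u)
o(O(W(1)))**2 = (-12 + 2*7)**2 = (-12 + 14)**2 = 2**2 = 4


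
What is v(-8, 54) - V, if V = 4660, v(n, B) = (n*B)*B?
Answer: -27988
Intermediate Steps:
v(n, B) = n*B² (v(n, B) = (B*n)*B = n*B²)
v(-8, 54) - V = -8*54² - 1*4660 = -8*2916 - 4660 = -23328 - 4660 = -27988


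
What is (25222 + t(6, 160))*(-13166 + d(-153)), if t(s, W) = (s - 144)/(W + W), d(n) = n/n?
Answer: -10625342483/32 ≈ -3.3204e+8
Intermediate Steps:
d(n) = 1
t(s, W) = (-144 + s)/(2*W) (t(s, W) = (-144 + s)/((2*W)) = (-144 + s)*(1/(2*W)) = (-144 + s)/(2*W))
(25222 + t(6, 160))*(-13166 + d(-153)) = (25222 + (½)*(-144 + 6)/160)*(-13166 + 1) = (25222 + (½)*(1/160)*(-138))*(-13165) = (25222 - 69/160)*(-13165) = (4035451/160)*(-13165) = -10625342483/32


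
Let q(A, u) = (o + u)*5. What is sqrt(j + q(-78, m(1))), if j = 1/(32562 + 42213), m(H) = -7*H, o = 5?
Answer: I*sqrt(2236517259)/14955 ≈ 3.1623*I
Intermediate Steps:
q(A, u) = 25 + 5*u (q(A, u) = (5 + u)*5 = 25 + 5*u)
j = 1/74775 ≈ 1.3373e-5
sqrt(j + q(-78, m(1))) = sqrt(1/74775 + (25 + 5*(-7*1))) = sqrt(1/74775 + (25 + 5*(-7))) = sqrt(1/74775 + (25 - 35)) = sqrt(1/74775 - 10) = sqrt(-747749/74775) = I*sqrt(2236517259)/14955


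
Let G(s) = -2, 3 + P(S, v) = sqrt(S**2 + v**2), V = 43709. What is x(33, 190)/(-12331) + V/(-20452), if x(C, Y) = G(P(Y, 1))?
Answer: -538934775/252193612 ≈ -2.1370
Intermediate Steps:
P(S, v) = -3 + sqrt(S**2 + v**2)
x(C, Y) = -2
x(33, 190)/(-12331) + V/(-20452) = -2/(-12331) + 43709/(-20452) = -2*(-1/12331) + 43709*(-1/20452) = 2/12331 - 43709/20452 = -538934775/252193612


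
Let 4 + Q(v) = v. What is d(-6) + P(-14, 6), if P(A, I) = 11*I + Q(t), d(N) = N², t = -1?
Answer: 97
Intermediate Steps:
Q(v) = -4 + v
P(A, I) = -5 + 11*I (P(A, I) = 11*I + (-4 - 1) = 11*I - 5 = -5 + 11*I)
d(-6) + P(-14, 6) = (-6)² + (-5 + 11*6) = 36 + (-5 + 66) = 36 + 61 = 97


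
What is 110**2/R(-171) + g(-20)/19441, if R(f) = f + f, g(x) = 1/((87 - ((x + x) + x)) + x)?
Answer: -14937492179/422200197 ≈ -35.380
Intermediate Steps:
g(x) = 1/(87 - 2*x) (g(x) = 1/((87 - (2*x + x)) + x) = 1/((87 - 3*x) + x) = 1/(87 - 2*x))
R(f) = 2*f
110**2/R(-171) + g(-20)/19441 = 110**2/((2*(-171))) - 1/(-87 + 2*(-20))/19441 = 12100/(-342) - 1/(-87 - 40)*(1/19441) = 12100*(-1/342) - 1/(-127)*(1/19441) = -6050/171 - 1*(-1/127)*(1/19441) = -6050/171 + (1/127)*(1/19441) = -6050/171 + 1/2469007 = -14937492179/422200197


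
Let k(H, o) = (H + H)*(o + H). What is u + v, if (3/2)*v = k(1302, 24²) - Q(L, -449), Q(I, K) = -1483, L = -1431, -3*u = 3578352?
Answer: 6205238/3 ≈ 2.0684e+6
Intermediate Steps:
u = -1192784 (u = -⅓*3578352 = -1192784)
k(H, o) = 2*H*(H + o) (k(H, o) = (2*H)*(H + o) = 2*H*(H + o))
v = 9783590/3 (v = 2*(2*1302*(1302 + 24²) - 1*(-1483))/3 = 2*(2*1302*(1302 + 576) + 1483)/3 = 2*(2*1302*1878 + 1483)/3 = 2*(4890312 + 1483)/3 = (⅔)*4891795 = 9783590/3 ≈ 3.2612e+6)
u + v = -1192784 + 9783590/3 = 6205238/3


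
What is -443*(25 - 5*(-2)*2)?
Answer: -19935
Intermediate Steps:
-443*(25 - 5*(-2)*2) = -443*(25 - (-10)*2) = -443*(25 - 1*(-20)) = -443*(25 + 20) = -443*45 = -19935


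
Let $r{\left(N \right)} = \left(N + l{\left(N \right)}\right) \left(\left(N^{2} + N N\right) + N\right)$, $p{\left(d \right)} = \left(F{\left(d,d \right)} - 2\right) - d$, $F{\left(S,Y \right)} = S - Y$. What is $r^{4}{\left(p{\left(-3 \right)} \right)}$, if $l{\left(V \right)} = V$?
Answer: $1296$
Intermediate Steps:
$p{\left(d \right)} = -2 - d$ ($p{\left(d \right)} = \left(\left(d - d\right) - 2\right) - d = \left(0 - 2\right) - d = -2 - d$)
$r{\left(N \right)} = 2 N \left(N + 2 N^{2}\right)$ ($r{\left(N \right)} = \left(N + N\right) \left(\left(N^{2} + N N\right) + N\right) = 2 N \left(\left(N^{2} + N^{2}\right) + N\right) = 2 N \left(2 N^{2} + N\right) = 2 N \left(N + 2 N^{2}\right)$)
$r^{4}{\left(p{\left(-3 \right)} \right)} = \left(\left(-2 - -3\right)^{2} \left(2 + 4 \left(-2 - -3\right)\right)\right)^{4} = \left(\left(-2 + 3\right)^{2} \left(2 + 4 \left(-2 + 3\right)\right)\right)^{4} = \left(1^{2} \left(2 + 4 \cdot 1\right)\right)^{4} = \left(1 \left(2 + 4\right)\right)^{4} = \left(1 \cdot 6\right)^{4} = 6^{4} = 1296$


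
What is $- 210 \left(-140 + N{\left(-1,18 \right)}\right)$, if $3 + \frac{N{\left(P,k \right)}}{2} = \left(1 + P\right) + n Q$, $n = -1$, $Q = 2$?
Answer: $31500$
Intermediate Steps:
$N{\left(P,k \right)} = -8 + 2 P$ ($N{\left(P,k \right)} = -6 + 2 \left(\left(1 + P\right) - 2\right) = -6 + 2 \left(-1 + P\right) = -6 + \left(-2 + 2 P\right) = -8 + 2 P$)
$- 210 \left(-140 + N{\left(-1,18 \right)}\right) = - 210 \left(-140 + \left(-8 + 2 \left(-1\right)\right)\right) = - 210 \left(-140 - 10\right) = \left(-210\right) \left(-150\right) = 31500$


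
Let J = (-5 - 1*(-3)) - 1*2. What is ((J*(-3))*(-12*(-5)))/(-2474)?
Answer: -360/1237 ≈ -0.29103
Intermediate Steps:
J = -4 (J = (-5 + 3) - 2 = -2 - 2 = -4)
((J*(-3))*(-12*(-5)))/(-2474) = ((-4*(-3))*(-12*(-5)))/(-2474) = (12*60)*(-1/2474) = 720*(-1/2474) = -360/1237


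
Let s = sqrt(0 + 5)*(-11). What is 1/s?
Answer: -sqrt(5)/55 ≈ -0.040656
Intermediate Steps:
s = -11*sqrt(5) (s = sqrt(5)*(-11) = -11*sqrt(5) ≈ -24.597)
1/s = 1/(-11*sqrt(5)) = -sqrt(5)/55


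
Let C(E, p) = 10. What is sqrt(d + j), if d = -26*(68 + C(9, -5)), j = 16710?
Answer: sqrt(14682) ≈ 121.17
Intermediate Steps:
d = -2028 (d = -26*(68 + 10) = -26*78 = -2028)
sqrt(d + j) = sqrt(-2028 + 16710) = sqrt(14682)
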